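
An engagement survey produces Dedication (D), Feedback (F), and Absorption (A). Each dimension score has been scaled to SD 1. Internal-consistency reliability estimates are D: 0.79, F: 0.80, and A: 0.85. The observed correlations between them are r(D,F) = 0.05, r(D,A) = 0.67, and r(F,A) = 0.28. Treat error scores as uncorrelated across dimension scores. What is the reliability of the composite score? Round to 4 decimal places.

Var(D+F+A) = 3 + 2·[0.05 + 0.67 + 0.28] = 3 + 2 = 5.
With uncorrelated errors the cross-covariances are all true-score covariance, so they carry over unchanged; only the diagonal terms shrink to ρᵢσᵢ².
True-score variance = [0.79 + 0.80 + 0.85] + 2 = 2.44 + 2 = 4.44.
Reliability = 4.44 / 5 = 0.8880.

0.8880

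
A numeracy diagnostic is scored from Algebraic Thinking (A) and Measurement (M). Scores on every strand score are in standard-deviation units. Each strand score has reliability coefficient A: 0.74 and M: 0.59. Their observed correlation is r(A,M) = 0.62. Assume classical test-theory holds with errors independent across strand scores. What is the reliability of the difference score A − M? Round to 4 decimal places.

0.1184

Var(A−M) = 1 + 1 − 2·0.62 = 2 − 1.24 = 0.76.
Because errors are independent across components, Cov(Tᵢ,Tⱼ) = Cov(Xᵢ,Xⱼ); the off-diagonal part of the true-score variance is the same as above.
True-score variance = [0.74 + 0.59] − 1.24 = 1.33 − 1.24 = 0.09.
Reliability = 0.09 / 0.76 = 0.1184.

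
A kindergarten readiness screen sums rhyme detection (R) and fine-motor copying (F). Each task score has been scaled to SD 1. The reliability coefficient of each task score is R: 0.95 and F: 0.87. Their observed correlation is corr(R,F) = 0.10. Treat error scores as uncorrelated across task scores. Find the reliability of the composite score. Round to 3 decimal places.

0.918

Var(R+F) = 2 + 2·[0.10] = 2 + 0.2 = 2.2.
Under uncorrelated errors the observed covariances equal the true-score covariances, so only the own-variance terms attenuate.
True-score variance = [0.95 + 0.87] + 0.2 = 1.82 + 0.2 = 2.02.
Reliability = 2.02 / 2.2 = 0.918.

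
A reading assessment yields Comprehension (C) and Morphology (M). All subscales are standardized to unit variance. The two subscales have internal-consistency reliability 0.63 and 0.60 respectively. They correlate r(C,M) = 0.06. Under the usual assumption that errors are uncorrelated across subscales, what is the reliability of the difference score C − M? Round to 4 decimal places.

0.5904

Var(C−M) = 1 + 1 − 2·0.06 = 2 − 0.12 = 1.88.
Because errors are independent across components, Cov(Tᵢ,Tⱼ) = Cov(Xᵢ,Xⱼ); the off-diagonal part of the true-score variance is the same as above.
True-score variance = [0.63 + 0.60] − 0.12 = 1.23 − 0.12 = 1.11.
Reliability = 1.11 / 1.88 = 0.5904.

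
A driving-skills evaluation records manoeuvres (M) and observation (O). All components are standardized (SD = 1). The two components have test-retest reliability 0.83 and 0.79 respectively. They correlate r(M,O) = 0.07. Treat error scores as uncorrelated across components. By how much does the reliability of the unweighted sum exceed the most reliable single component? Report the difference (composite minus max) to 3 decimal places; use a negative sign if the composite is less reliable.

-0.008

Var(sum) = 2 + 0.14 = 2.14; true-score variance = 1.62 + 0.14 = 1.76; composite reliability = 0.8224.
Max component reliability = 0.8300.
Difference = 0.8224 − 0.8300 = -0.008.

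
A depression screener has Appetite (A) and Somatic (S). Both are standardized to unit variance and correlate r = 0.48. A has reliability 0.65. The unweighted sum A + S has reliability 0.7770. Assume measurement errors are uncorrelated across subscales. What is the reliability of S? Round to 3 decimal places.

Var(A+S) = 2 + 2·0.48 = 2.960.
True-score variance = ρ_A + ρ_S + 2·0.48, so 0.7770 = (0.65 + ρ_S + 0.96) / 2.960.
ρ_S = 0.7770·2.960 − 0.65 − 0.96 = 0.690.

0.690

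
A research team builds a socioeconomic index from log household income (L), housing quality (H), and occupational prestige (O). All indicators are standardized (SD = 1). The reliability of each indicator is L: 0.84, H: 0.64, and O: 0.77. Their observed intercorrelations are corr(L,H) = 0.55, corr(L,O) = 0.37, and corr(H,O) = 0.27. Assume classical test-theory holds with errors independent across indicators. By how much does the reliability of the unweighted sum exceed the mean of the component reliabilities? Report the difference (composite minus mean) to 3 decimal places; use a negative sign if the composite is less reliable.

Var(sum) = 3 + 2.38 = 5.38; true-score variance = 2.25 + 2.38 = 4.63; composite reliability = 0.8606.
Mean component reliability = 0.7500.
Difference = 0.8606 − 0.7500 = 0.111.

0.111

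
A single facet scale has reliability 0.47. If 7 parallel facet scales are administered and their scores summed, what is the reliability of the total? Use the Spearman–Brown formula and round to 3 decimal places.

0.861

ρ_k = kρ / (1 + (k−1)ρ) = 7·0.47 / (1 + 6·0.47) = 3.290 / 3.820 = 0.861.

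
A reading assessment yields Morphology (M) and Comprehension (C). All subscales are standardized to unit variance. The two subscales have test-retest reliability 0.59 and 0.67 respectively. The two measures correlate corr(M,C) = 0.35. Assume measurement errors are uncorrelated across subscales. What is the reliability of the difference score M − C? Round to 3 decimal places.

Var(M−C) = 1 + 1 − 2·0.35 = 2 − 0.7 = 1.3.
Under uncorrelated errors the observed covariances equal the true-score covariances, so only the own-variance terms attenuate.
True-score variance = [0.59 + 0.67] − 0.7 = 1.26 − 0.7 = 0.56.
Reliability = 0.56 / 1.3 = 0.431.

0.431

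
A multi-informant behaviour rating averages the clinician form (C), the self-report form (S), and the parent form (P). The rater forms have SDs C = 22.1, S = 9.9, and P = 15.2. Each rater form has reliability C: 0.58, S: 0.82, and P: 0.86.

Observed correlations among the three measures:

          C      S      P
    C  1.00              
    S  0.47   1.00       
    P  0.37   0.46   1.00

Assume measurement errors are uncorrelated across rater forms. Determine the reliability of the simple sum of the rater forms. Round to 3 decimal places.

Var(C+S+P) = 22.1² + 9.9² + 15.2² + 2·[22.1·9.9·0.47 + 22.1·15.2·0.37 + 9.9·15.2·0.46] = 817.46 + 592.685 = 1410.14.
With uncorrelated errors the cross-covariances are all true-score covariance, so they carry over unchanged; only the diagonal terms shrink to ρᵢσᵢ².
True-score variance = [22.1²·0.58 + 9.9²·0.82 + 15.2²·0.86] + 592.685 = 562.34 + 592.685 = 1155.03.
Reliability = 1155.03 / 1410.14 = 0.819.

0.819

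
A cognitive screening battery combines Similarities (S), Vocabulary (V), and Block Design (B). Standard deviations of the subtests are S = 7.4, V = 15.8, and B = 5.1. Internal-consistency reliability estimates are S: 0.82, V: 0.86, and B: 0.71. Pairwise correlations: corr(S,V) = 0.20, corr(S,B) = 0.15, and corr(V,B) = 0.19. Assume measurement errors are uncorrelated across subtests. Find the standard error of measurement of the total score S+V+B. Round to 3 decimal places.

7.235

Var(total) = 330.41 + 88.7104 = 419.12.
True-score variance = 278.061 + 88.7104 = 366.771, so reliability = 0.8751.
Error variance = 419.12 − 366.771 = 52.3493; SEM = √52.3493 = 7.235.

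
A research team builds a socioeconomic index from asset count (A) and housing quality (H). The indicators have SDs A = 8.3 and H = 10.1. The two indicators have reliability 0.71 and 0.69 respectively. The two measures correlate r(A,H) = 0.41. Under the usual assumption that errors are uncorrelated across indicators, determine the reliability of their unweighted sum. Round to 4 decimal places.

Var(A+H) = 8.3² + 10.1² + 2·[8.3·10.1·0.41] = 170.9 + 68.7406 = 239.641.
With uncorrelated errors the cross-covariances are all true-score covariance, so they carry over unchanged; only the diagonal terms shrink to ρᵢσᵢ².
True-score variance = [8.3²·0.71 + 10.1²·0.69] + 68.7406 = 119.299 + 68.7406 = 188.039.
Reliability = 188.039 / 239.641 = 0.7847.

0.7847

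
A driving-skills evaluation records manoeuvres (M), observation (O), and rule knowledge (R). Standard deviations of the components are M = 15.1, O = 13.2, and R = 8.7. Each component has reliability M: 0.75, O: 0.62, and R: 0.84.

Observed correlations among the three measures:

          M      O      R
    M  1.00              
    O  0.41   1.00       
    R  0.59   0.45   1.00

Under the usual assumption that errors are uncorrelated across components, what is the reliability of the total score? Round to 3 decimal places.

Var(M+O+R) = 15.1² + 13.2² + 8.7² + 2·[15.1·13.2·0.41 + 15.1·8.7·0.59 + 13.2·8.7·0.45] = 477.94 + 421.815 = 899.755.
Because errors are independent across components, Cov(Tᵢ,Tⱼ) = Cov(Xᵢ,Xⱼ); the off-diagonal part of the true-score variance is the same as above.
True-score variance = [15.1²·0.75 + 13.2²·0.62 + 8.7²·0.84] + 421.815 = 342.616 + 421.815 = 764.431.
Reliability = 764.431 / 899.755 = 0.850.

0.850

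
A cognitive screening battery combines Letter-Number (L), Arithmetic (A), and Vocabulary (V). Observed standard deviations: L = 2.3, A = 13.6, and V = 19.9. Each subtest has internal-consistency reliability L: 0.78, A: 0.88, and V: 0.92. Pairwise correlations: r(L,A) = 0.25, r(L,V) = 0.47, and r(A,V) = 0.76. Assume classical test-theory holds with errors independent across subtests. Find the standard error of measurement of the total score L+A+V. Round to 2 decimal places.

Var(total) = 586.26 + 470.037 = 1056.3.
True-score variance = 531.22 + 470.037 = 1001.26, so reliability = 0.9479.
Error variance = 1056.3 − 1001.26 = 55.0398; SEM = √55.0398 = 7.42.

7.42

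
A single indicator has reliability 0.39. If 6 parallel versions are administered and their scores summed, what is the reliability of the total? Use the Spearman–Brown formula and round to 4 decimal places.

ρ_k = kρ / (1 + (k−1)ρ) = 6·0.39 / (1 + 5·0.39) = 2.340 / 2.950 = 0.7932.

0.7932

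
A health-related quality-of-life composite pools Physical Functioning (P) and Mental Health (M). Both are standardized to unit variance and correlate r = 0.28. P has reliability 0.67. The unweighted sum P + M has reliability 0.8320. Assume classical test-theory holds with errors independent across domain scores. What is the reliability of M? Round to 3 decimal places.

0.900

Var(P+M) = 2 + 2·0.28 = 2.560.
True-score variance = ρ_P + ρ_M + 2·0.28, so 0.8320 = (0.67 + ρ_M + 0.56) / 2.560.
ρ_M = 0.8320·2.560 − 0.67 − 0.56 = 0.900.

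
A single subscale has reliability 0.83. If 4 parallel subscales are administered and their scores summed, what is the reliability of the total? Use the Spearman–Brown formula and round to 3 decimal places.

ρ_k = kρ / (1 + (k−1)ρ) = 4·0.83 / (1 + 3·0.83) = 3.320 / 3.490 = 0.951.

0.951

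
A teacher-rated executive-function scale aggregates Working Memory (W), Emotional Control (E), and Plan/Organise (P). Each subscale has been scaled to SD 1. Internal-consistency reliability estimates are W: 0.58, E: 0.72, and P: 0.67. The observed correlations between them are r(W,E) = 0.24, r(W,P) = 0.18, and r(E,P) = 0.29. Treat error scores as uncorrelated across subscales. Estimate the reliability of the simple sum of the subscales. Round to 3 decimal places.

0.767

Var(W+E+P) = 3 + 2·[0.24 + 0.18 + 0.29] = 3 + 1.42 = 4.42.
Under uncorrelated errors the observed covariances equal the true-score covariances, so only the own-variance terms attenuate.
True-score variance = [0.58 + 0.72 + 0.67] + 1.42 = 1.97 + 1.42 = 3.39.
Reliability = 3.39 / 4.42 = 0.767.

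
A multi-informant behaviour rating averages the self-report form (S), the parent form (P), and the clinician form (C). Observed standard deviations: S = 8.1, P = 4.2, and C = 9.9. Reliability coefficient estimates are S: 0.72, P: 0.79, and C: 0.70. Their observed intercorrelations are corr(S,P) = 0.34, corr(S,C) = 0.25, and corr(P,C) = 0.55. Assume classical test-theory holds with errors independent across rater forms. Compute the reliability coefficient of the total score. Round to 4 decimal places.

0.8226

Var(S+P+C) = 8.1² + 4.2² + 9.9² + 2·[8.1·4.2·0.34 + 8.1·9.9·0.25 + 4.2·9.9·0.55] = 181.26 + 108.967 = 290.227.
With uncorrelated errors the cross-covariances are all true-score covariance, so they carry over unchanged; only the diagonal terms shrink to ρᵢσᵢ².
True-score variance = [8.1²·0.72 + 4.2²·0.79 + 9.9²·0.70] + 108.967 = 129.782 + 108.967 = 238.748.
Reliability = 238.748 / 290.227 = 0.8226.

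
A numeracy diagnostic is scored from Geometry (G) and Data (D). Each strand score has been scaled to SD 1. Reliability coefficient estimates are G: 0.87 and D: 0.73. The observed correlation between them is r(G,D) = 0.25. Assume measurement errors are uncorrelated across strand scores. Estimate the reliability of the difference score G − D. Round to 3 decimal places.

Var(G−D) = 1 + 1 − 2·0.25 = 2 − 0.5 = 1.5.
Under uncorrelated errors the observed covariances equal the true-score covariances, so only the own-variance terms attenuate.
True-score variance = [0.87 + 0.73] − 0.5 = 1.6 − 0.5 = 1.1.
Reliability = 1.1 / 1.5 = 0.733.

0.733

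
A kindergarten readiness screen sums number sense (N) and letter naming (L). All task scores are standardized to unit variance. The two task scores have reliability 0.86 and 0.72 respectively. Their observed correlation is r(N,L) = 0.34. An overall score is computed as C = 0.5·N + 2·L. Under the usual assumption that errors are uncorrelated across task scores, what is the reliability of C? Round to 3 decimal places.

0.766

Var(C) = 0.5² + 2² + 2·[0.34] = 4.25 + 0.68 = 4.93.
Under uncorrelated errors the observed covariances equal the true-score covariances, so only the own-variance terms attenuate.
True-score variance = [0.5²·0.86 + 2²·0.72] + 0.68 = 3.095 + 0.68 = 3.775.
Reliability = 3.775 / 4.93 = 0.766.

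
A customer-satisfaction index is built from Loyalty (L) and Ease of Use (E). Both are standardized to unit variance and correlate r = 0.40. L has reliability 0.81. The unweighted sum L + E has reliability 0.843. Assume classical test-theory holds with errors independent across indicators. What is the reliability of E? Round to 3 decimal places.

Var(L+E) = 2 + 2·0.40 = 2.800.
True-score variance = ρ_L + ρ_E + 2·0.40, so 0.843 = (0.81 + ρ_E + 0.80) / 2.800.
ρ_E = 0.843·2.800 − 0.81 − 0.80 = 0.750.

0.750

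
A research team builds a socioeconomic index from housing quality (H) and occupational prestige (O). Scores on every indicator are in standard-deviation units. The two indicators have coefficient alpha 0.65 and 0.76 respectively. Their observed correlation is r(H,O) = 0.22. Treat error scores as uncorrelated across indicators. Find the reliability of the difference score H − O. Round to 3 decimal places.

0.622

Var(H−O) = 1 + 1 − 2·0.22 = 2 − 0.44 = 1.56.
Under uncorrelated errors the observed covariances equal the true-score covariances, so only the own-variance terms attenuate.
True-score variance = [0.65 + 0.76] − 0.44 = 1.41 − 0.44 = 0.97.
Reliability = 0.97 / 1.56 = 0.622.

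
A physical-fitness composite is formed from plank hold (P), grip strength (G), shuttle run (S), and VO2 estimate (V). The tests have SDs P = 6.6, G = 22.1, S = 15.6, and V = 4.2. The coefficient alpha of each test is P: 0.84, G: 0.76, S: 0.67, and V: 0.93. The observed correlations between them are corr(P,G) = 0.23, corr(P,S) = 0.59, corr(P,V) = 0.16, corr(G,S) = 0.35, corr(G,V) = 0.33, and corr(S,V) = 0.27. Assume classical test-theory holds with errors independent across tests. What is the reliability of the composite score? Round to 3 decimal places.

Var(P+G+S+V) = 6.6² + 22.1² + 15.6² + 4.2² + 2·[6.6·22.1·0.23 + 6.6·15.6·0.59 + 6.6·4.2·0.16 + 22.1·15.6·0.35 + 22.1·4.2·0.33 + 15.6·4.2·0.27] = 792.97 + 535.433 = 1328.4.
Under uncorrelated errors the observed covariances equal the true-score covariances, so only the own-variance terms attenuate.
True-score variance = [6.6²·0.84 + 22.1²·0.76 + 15.6²·0.67 + 4.2²·0.93] + 535.433 = 587.238 + 535.433 = 1122.67.
Reliability = 1122.67 / 1328.4 = 0.845.

0.845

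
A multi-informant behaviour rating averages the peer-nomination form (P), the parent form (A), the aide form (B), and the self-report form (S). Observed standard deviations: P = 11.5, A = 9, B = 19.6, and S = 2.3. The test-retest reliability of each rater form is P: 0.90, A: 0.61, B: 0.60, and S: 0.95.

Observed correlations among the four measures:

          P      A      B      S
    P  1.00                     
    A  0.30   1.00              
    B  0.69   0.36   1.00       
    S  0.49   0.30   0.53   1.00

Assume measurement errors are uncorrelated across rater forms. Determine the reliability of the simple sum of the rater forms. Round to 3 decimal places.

0.833

Var(P+A+B+S) = 11.5² + 9² + 19.6² + 2.3² + 2·[11.5·9·0.30 + 11.5·19.6·0.69 + 11.5·2.3·0.49 + 9·19.6·0.36 + 9·2.3·0.30 + 19.6·2.3·0.53] = 602.7 + 586.286 = 1188.99.
Because errors are independent across components, Cov(Tᵢ,Tⱼ) = Cov(Xᵢ,Xⱼ); the off-diagonal part of the true-score variance is the same as above.
True-score variance = [11.5²·0.90 + 9²·0.61 + 19.6²·0.60 + 2.3²·0.95] + 586.286 = 403.957 + 586.286 = 990.242.
Reliability = 990.242 / 1188.99 = 0.833.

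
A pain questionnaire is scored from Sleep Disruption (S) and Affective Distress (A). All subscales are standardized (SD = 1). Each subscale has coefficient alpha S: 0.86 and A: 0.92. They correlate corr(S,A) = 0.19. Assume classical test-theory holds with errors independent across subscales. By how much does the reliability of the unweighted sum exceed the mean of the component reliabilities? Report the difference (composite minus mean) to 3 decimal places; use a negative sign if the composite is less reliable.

Var(sum) = 2 + 0.38 = 2.38; true-score variance = 1.78 + 0.38 = 2.16; composite reliability = 0.9076.
Mean component reliability = 0.8900.
Difference = 0.9076 − 0.8900 = 0.018.

0.018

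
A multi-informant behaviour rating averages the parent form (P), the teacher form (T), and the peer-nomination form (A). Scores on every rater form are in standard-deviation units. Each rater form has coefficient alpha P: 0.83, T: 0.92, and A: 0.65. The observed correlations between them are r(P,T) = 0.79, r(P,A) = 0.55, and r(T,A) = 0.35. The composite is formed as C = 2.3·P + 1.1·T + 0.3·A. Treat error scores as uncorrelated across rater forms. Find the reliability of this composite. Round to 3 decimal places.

0.911

Var(C) = 2.3² + 1.1² + 0.3² + 2·[2.53·0.79 + 0.69·0.55 + 0.33·0.35] = 6.59 + 4.9874 = 11.5774.
Under uncorrelated errors the observed covariances equal the true-score covariances, so only the own-variance terms attenuate.
True-score variance = [2.3²·0.83 + 1.1²·0.92 + 0.3²·0.65] + 4.9874 = 5.5624 + 4.9874 = 10.5498.
Reliability = 10.5498 / 11.5774 = 0.911.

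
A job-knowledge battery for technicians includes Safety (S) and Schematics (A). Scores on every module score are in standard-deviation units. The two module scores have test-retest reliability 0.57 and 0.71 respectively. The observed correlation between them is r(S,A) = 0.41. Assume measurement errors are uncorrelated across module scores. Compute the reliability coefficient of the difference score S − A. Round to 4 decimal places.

0.3898

Var(S−A) = 1 + 1 − 2·0.41 = 2 − 0.82 = 1.18.
Under uncorrelated errors the observed covariances equal the true-score covariances, so only the own-variance terms attenuate.
True-score variance = [0.57 + 0.71] − 0.82 = 1.28 − 0.82 = 0.46.
Reliability = 0.46 / 1.18 = 0.3898.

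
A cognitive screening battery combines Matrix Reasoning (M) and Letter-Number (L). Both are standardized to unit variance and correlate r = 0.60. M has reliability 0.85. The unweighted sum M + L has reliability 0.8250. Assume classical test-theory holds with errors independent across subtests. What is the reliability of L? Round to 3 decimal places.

Var(M+L) = 2 + 2·0.60 = 3.200.
True-score variance = ρ_M + ρ_L + 2·0.60, so 0.8250 = (0.85 + ρ_L + 1.20) / 3.200.
ρ_L = 0.8250·3.200 − 0.85 − 1.20 = 0.590.

0.590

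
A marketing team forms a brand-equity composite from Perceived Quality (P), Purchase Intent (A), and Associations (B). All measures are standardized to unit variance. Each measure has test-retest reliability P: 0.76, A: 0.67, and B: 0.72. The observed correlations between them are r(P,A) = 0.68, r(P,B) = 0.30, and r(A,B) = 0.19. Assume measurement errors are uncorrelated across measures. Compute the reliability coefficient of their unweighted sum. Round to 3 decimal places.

Var(P+A+B) = 3 + 2·[0.68 + 0.30 + 0.19] = 3 + 2.34 = 5.34.
Because errors are independent across components, Cov(Tᵢ,Tⱼ) = Cov(Xᵢ,Xⱼ); the off-diagonal part of the true-score variance is the same as above.
True-score variance = [0.76 + 0.67 + 0.72] + 2.34 = 2.15 + 2.34 = 4.49.
Reliability = 4.49 / 5.34 = 0.841.

0.841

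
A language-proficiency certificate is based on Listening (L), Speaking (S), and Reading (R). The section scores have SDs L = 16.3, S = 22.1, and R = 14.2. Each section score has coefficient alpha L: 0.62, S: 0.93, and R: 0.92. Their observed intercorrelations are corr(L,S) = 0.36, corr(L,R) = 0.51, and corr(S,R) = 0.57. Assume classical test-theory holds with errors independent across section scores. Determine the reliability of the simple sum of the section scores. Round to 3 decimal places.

Var(L+S+R) = 16.3² + 22.1² + 14.2² + 2·[16.3·22.1·0.36 + 16.3·14.2·0.51 + 22.1·14.2·0.57] = 955.74 + 853.21 = 1808.95.
Because errors are independent across components, Cov(Tᵢ,Tⱼ) = Cov(Xᵢ,Xⱼ); the off-diagonal part of the true-score variance is the same as above.
True-score variance = [16.3²·0.62 + 22.1²·0.93 + 14.2²·0.92] + 853.21 = 804.458 + 853.21 = 1657.67.
Reliability = 1657.67 / 1808.95 = 0.916.

0.916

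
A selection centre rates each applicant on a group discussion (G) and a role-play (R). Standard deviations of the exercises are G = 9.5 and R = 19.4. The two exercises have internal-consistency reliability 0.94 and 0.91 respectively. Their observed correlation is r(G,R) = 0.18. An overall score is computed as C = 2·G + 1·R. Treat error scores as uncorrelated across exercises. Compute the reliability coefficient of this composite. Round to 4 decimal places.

Var(C) = 2²·9.5² + 19.4² + 2·[2·9.5·19.4·0.18] = 737.36 + 132.696 = 870.056.
With uncorrelated errors the cross-covariances are all true-score covariance, so they carry over unchanged; only the diagonal terms shrink to ρᵢσᵢ².
True-score variance = [2²·9.5²·0.94 + 19.4²·0.91] + 132.696 = 681.828 + 132.696 = 814.524.
Reliability = 814.524 / 870.056 = 0.9362.

0.9362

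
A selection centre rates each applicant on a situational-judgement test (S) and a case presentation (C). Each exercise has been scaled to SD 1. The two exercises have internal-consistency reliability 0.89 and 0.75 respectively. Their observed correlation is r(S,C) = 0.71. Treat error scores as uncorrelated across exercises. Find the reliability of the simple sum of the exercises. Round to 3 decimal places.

0.895

Var(S+C) = 2 + 2·[0.71] = 2 + 1.42 = 3.42.
Because errors are independent across components, Cov(Tᵢ,Tⱼ) = Cov(Xᵢ,Xⱼ); the off-diagonal part of the true-score variance is the same as above.
True-score variance = [0.89 + 0.75] + 1.42 = 1.64 + 1.42 = 3.06.
Reliability = 3.06 / 3.42 = 0.895.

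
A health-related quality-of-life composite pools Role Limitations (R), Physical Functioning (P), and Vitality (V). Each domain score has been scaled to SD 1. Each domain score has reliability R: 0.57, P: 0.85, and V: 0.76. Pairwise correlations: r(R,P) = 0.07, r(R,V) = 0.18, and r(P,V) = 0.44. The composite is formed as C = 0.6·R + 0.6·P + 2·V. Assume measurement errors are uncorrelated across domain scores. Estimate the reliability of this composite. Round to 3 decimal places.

Var(C) = 0.6² + 0.6² + 2² + 2·[0.36·0.07 + 1.2·0.18 + 1.2·0.44] = 4.72 + 1.5384 = 6.2584.
With uncorrelated errors the cross-covariances are all true-score covariance, so they carry over unchanged; only the diagonal terms shrink to ρᵢσᵢ².
True-score variance = [0.6²·0.57 + 0.6²·0.85 + 2²·0.76] + 1.5384 = 3.5512 + 1.5384 = 5.0896.
Reliability = 5.0896 / 6.2584 = 0.813.

0.813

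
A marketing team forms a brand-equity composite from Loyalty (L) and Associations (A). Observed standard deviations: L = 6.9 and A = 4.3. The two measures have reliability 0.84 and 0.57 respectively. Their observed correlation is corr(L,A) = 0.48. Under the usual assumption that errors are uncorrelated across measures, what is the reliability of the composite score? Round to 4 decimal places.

Var(L+A) = 6.9² + 4.3² + 2·[6.9·4.3·0.48] = 66.1 + 28.4832 = 94.5832.
Because errors are independent across components, Cov(Tᵢ,Tⱼ) = Cov(Xᵢ,Xⱼ); the off-diagonal part of the true-score variance is the same as above.
True-score variance = [6.9²·0.84 + 4.3²·0.57] + 28.4832 = 50.5317 + 28.4832 = 79.0149.
Reliability = 79.0149 / 94.5832 = 0.8354.

0.8354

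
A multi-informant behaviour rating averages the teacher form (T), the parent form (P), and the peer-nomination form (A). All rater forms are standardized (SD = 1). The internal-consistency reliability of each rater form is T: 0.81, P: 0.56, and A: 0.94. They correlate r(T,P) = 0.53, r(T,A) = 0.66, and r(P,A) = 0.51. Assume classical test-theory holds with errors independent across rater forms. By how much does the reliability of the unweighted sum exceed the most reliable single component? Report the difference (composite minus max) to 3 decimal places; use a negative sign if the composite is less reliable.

Var(sum) = 3 + 3.4 = 6.4; true-score variance = 2.31 + 3.4 = 5.71; composite reliability = 0.8922.
Max component reliability = 0.9400.
Difference = 0.8922 − 0.9400 = -0.048.

-0.048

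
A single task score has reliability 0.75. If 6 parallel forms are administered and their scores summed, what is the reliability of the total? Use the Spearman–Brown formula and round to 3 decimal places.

ρ_k = kρ / (1 + (k−1)ρ) = 6·0.75 / (1 + 5·0.75) = 4.500 / 4.750 = 0.947.

0.947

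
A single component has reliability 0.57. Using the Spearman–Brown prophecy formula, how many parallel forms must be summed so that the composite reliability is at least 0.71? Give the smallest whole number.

2

k ≥ ρ*(1−ρ₁)/(ρ₁(1−ρ*)) = 0.71·0.43 / (0.57·0.29) = 1.847.
Smallest integer k = 2.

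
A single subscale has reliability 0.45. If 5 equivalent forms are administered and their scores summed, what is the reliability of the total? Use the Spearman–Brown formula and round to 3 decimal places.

ρ_k = kρ / (1 + (k−1)ρ) = 5·0.45 / (1 + 4·0.45) = 2.250 / 2.800 = 0.804.

0.804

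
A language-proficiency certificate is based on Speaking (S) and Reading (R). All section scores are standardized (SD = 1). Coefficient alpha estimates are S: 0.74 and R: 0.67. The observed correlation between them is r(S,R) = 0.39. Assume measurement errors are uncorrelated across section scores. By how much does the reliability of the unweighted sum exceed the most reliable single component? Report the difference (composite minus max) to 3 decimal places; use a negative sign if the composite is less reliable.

Var(sum) = 2 + 0.78 = 2.78; true-score variance = 1.41 + 0.78 = 2.19; composite reliability = 0.7878.
Max component reliability = 0.7400.
Difference = 0.7878 − 0.7400 = 0.048.

0.048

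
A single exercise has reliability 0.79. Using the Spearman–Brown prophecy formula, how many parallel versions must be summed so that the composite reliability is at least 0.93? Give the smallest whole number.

k ≥ ρ*(1−ρ₁)/(ρ₁(1−ρ*)) = 0.93·0.21 / (0.79·0.07) = 3.532.
Smallest integer k = 4.

4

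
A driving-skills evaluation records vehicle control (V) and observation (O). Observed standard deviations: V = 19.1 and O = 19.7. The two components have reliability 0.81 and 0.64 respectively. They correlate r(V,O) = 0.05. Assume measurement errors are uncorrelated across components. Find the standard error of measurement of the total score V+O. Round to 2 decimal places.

14.46

Var(total) = 752.9 + 37.627 = 790.527.
True-score variance = 543.874 + 37.627 = 581.501, so reliability = 0.7356.
Error variance = 790.527 − 581.501 = 209.026; SEM = √209.026 = 14.46.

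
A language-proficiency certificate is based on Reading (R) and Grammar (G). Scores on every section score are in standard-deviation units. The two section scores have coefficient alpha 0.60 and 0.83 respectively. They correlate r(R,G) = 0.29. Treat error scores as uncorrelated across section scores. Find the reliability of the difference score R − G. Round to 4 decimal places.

Var(R−G) = 1 + 1 − 2·0.29 = 2 − 0.58 = 1.42.
Under uncorrelated errors the observed covariances equal the true-score covariances, so only the own-variance terms attenuate.
True-score variance = [0.60 + 0.83] − 0.58 = 1.43 − 0.58 = 0.85.
Reliability = 0.85 / 1.42 = 0.5986.

0.5986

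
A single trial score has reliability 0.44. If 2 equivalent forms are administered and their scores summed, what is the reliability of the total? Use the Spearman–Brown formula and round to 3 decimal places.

ρ_k = kρ / (1 + (k−1)ρ) = 2·0.44 / (1 + 1·0.44) = 0.880 / 1.440 = 0.611.

0.611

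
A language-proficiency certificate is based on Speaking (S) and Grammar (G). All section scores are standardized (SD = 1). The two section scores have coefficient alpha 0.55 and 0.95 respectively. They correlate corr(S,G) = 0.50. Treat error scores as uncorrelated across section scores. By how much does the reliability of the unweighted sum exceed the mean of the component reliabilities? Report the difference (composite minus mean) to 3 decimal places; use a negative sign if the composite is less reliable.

0.083

Var(sum) = 2 + 1 = 3; true-score variance = 1.5 + 1 = 2.5; composite reliability = 0.8333.
Mean component reliability = 0.7500.
Difference = 0.8333 − 0.7500 = 0.083.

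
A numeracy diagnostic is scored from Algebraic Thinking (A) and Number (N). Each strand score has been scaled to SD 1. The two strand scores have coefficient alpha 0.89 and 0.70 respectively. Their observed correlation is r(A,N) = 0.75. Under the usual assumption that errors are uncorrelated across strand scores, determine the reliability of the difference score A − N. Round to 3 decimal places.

0.180

Var(A−N) = 1 + 1 − 2·0.75 = 2 − 1.5 = 0.5.
Under uncorrelated errors the observed covariances equal the true-score covariances, so only the own-variance terms attenuate.
True-score variance = [0.89 + 0.70] − 1.5 = 1.59 − 1.5 = 0.09.
Reliability = 0.09 / 0.5 = 0.180.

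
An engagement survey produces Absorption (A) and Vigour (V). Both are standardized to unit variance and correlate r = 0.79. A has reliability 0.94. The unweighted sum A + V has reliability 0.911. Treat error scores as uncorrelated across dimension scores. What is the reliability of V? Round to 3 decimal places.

0.741

Var(A+V) = 2 + 2·0.79 = 3.580.
True-score variance = ρ_A + ρ_V + 2·0.79, so 0.911 = (0.94 + ρ_V + 1.58) / 3.580.
ρ_V = 0.911·3.580 − 0.94 − 1.58 = 0.741.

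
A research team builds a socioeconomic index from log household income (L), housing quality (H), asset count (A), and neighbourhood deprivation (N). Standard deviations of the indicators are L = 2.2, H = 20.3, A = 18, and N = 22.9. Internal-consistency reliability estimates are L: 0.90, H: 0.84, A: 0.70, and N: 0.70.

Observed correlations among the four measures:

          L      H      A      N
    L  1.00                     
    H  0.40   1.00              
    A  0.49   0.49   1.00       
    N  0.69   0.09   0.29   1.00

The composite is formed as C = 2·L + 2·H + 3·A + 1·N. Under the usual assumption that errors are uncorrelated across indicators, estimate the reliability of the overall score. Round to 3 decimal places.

0.850

Var(C) = 2²·2.2² + 2²·20.3² + 3²·18² + 22.9² + 2·[4·2.2·20.3·0.40 + 6·2.2·18·0.49 + 2·2.2·22.9·0.69 + 6·20.3·18·0.49 + 2·20.3·22.9·0.09 + 3·18·22.9·0.29] = 5108.13 + 3547.94 = 8656.07.
With uncorrelated errors the cross-covariances are all true-score covariance, so they carry over unchanged; only the diagonal terms shrink to ρᵢσᵢ².
True-score variance = [2²·2.2²·0.90 + 2²·20.3²·0.84 + 3²·18²·0.70 + 22.9²·0.70] + 3547.94 = 3810.33 + 3547.94 = 7358.28.
Reliability = 7358.28 / 8656.07 = 0.850.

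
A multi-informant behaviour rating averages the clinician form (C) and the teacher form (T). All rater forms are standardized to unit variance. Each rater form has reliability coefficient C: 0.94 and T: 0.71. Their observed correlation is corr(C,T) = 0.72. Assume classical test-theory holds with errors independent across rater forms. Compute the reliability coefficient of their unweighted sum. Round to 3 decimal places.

0.898

Var(C+T) = 2 + 2·[0.72] = 2 + 1.44 = 3.44.
With uncorrelated errors the cross-covariances are all true-score covariance, so they carry over unchanged; only the diagonal terms shrink to ρᵢσᵢ².
True-score variance = [0.94 + 0.71] + 1.44 = 1.65 + 1.44 = 3.09.
Reliability = 3.09 / 3.44 = 0.898.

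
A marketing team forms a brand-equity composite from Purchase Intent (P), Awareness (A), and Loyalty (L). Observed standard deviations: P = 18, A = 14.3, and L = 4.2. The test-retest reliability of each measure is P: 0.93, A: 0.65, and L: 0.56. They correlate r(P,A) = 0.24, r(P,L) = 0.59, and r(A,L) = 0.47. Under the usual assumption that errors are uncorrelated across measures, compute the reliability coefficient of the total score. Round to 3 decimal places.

0.875

Var(P+A+L) = 18² + 14.3² + 4.2² + 2·[18·14.3·0.24 + 18·4.2·0.59 + 14.3·4.2·0.47] = 546.13 + 269.216 = 815.346.
Because errors are independent across components, Cov(Tᵢ,Tⱼ) = Cov(Xᵢ,Xⱼ); the off-diagonal part of the true-score variance is the same as above.
True-score variance = [18²·0.93 + 14.3²·0.65 + 4.2²·0.56] + 269.216 = 444.117 + 269.216 = 713.333.
Reliability = 713.333 / 815.346 = 0.875.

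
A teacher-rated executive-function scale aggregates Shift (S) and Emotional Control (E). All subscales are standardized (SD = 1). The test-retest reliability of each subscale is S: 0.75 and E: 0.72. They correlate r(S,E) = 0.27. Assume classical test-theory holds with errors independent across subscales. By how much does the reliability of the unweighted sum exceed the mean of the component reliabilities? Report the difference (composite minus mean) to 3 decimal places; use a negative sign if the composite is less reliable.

Var(sum) = 2 + 0.54 = 2.54; true-score variance = 1.47 + 0.54 = 2.01; composite reliability = 0.7913.
Mean component reliability = 0.7350.
Difference = 0.7913 − 0.7350 = 0.056.

0.056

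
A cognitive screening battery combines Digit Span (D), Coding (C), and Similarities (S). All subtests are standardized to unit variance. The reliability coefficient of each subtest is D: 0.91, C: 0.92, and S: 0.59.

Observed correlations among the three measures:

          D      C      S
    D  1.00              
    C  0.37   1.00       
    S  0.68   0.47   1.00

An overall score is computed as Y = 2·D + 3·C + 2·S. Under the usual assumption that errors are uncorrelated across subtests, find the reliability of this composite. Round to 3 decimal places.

0.916

Var(Y) = 2² + 3² + 2² + 2·[6·0.37 + 4·0.68 + 6·0.47] = 17 + 15.52 = 32.52.
Because errors are independent across components, Cov(Tᵢ,Tⱼ) = Cov(Xᵢ,Xⱼ); the off-diagonal part of the true-score variance is the same as above.
True-score variance = [2²·0.91 + 3²·0.92 + 2²·0.59] + 15.52 = 14.28 + 15.52 = 29.8.
Reliability = 29.8 / 32.52 = 0.916.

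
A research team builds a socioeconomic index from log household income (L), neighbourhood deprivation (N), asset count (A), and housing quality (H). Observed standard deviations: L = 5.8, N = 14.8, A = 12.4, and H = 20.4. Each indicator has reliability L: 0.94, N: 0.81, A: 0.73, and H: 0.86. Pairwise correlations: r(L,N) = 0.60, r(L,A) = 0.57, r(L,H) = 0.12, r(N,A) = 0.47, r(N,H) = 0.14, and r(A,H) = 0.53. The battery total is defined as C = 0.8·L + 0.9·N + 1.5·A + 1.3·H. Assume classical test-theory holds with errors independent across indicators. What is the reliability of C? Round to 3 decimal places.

Var(C) = 0.8²·5.8² + 0.9²·14.8² + 1.5²·12.4² + 1.3²·20.4² + 2·[0.72·5.8·14.8·0.60 + 1.2·5.8·12.4·0.57 + 1.04·5.8·20.4·0.12 + 1.35·14.8·12.4·0.47 + 1.17·14.8·20.4·0.14 + 1.95·12.4·20.4·0.53] = 1248.22 + 1056.75 = 2304.97.
With uncorrelated errors the cross-covariances are all true-score covariance, so they carry over unchanged; only the diagonal terms shrink to ρᵢσᵢ².
True-score variance = [0.8²·5.8²·0.94 + 0.9²·14.8²·0.81 + 1.5²·12.4²·0.73 + 1.3²·20.4²·0.86] + 1056.75 = 1021.35 + 1056.75 = 2078.1.
Reliability = 2078.1 / 2304.97 = 0.902.

0.902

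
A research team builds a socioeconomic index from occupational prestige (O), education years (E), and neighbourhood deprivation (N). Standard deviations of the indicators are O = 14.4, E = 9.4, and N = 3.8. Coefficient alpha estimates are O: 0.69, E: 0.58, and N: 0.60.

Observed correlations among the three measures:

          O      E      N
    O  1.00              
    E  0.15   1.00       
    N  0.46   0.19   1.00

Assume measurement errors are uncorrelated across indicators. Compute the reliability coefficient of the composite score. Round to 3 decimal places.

0.742

Var(O+E+N) = 14.4² + 9.4² + 3.8² + 2·[14.4·9.4·0.15 + 14.4·3.8·0.46 + 9.4·3.8·0.19] = 310.16 + 104.524 = 414.684.
With uncorrelated errors the cross-covariances are all true-score covariance, so they carry over unchanged; only the diagonal terms shrink to ρᵢσᵢ².
True-score variance = [14.4²·0.69 + 9.4²·0.58 + 3.8²·0.60] + 104.524 = 202.991 + 104.524 = 307.515.
Reliability = 307.515 / 414.684 = 0.742.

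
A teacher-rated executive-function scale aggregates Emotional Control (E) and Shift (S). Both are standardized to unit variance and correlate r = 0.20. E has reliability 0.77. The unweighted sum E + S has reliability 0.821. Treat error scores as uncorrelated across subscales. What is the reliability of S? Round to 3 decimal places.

0.800

Var(E+S) = 2 + 2·0.20 = 2.400.
True-score variance = ρ_E + ρ_S + 2·0.20, so 0.821 = (0.77 + ρ_S + 0.40) / 2.400.
ρ_S = 0.821·2.400 − 0.77 − 0.40 = 0.800.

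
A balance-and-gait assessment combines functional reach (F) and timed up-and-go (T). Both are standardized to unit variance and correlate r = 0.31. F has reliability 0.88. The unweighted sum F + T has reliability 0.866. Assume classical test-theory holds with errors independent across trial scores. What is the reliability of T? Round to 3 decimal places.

0.769

Var(F+T) = 2 + 2·0.31 = 2.620.
True-score variance = ρ_F + ρ_T + 2·0.31, so 0.866 = (0.88 + ρ_T + 0.62) / 2.620.
ρ_T = 0.866·2.620 − 0.88 − 0.62 = 0.769.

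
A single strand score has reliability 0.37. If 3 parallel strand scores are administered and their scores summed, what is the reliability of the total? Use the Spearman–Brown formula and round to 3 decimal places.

0.638

ρ_k = kρ / (1 + (k−1)ρ) = 3·0.37 / (1 + 2·0.37) = 1.110 / 1.740 = 0.638.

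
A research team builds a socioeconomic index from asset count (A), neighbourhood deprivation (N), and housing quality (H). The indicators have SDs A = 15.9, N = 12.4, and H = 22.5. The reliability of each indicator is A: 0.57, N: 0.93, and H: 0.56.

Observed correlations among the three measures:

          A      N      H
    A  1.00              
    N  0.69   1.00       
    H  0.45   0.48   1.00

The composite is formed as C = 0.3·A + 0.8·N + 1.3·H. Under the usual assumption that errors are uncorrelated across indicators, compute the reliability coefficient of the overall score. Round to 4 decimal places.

Var(C) = 0.3²·15.9² + 0.8²·12.4² + 1.3²·22.5² + 2·[0.24·15.9·12.4·0.69 + 0.39·15.9·22.5·0.45 + 1.04·12.4·22.5·0.48] = 976.722 + 469.423 = 1446.15.
Because errors are independent across components, Cov(Tᵢ,Tⱼ) = Cov(Xᵢ,Xⱼ); the off-diagonal part of the true-score variance is the same as above.
True-score variance = [0.3²·15.9²·0.57 + 0.8²·12.4²·0.93 + 1.3²·22.5²·0.56] + 469.423 = 583.602 + 469.423 = 1053.03.
Reliability = 1053.03 / 1446.15 = 0.7282.

0.7282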